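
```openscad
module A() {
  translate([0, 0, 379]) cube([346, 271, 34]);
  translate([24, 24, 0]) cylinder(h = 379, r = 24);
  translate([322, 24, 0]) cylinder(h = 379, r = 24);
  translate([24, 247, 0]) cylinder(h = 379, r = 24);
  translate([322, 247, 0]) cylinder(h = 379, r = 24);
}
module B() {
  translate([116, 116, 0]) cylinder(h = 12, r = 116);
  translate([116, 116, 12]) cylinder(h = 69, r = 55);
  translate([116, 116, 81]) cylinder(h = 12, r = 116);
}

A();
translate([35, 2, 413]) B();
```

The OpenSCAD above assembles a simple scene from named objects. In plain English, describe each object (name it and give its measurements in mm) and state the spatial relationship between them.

A is a four-legged stool. The seat is 346×271 mm, 34 mm thick, top at z = 413 mm. It stands on four round legs, each 48 mm in diameter, from z = 0 to the seat underside, each leg's axis is inset half a diameter from the nearest pair of seat edges (so the leg's bounding box is flush with the corner).

B is a spool: two coaxial disc flanges of radius 116 mm and thickness 12 mm, joined by a core cylinder of radius 55 mm and height 69 mm. The lower flange rests on z = 0 and the three cylinders share a vertical axis.

The spool is on top of the stool.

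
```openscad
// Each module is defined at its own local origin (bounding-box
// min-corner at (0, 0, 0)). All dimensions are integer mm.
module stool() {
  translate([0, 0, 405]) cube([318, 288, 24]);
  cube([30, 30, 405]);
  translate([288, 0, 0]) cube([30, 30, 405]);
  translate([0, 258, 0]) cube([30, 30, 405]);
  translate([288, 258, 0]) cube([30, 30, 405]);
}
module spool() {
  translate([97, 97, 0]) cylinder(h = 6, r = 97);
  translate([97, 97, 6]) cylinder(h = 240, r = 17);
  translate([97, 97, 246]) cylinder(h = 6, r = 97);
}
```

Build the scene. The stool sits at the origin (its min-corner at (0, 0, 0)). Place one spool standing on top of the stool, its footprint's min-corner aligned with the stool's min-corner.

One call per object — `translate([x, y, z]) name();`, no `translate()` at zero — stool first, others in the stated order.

stool();
translate([0, 0, 429]) spool();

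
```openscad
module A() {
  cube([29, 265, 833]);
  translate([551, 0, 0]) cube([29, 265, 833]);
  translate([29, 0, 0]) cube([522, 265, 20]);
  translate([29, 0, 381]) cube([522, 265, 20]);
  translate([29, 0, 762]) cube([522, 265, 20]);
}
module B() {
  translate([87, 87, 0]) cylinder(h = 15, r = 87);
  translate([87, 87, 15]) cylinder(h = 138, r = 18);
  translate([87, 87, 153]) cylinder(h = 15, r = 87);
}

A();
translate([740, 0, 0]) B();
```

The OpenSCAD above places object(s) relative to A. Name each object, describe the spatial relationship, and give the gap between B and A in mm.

A is a bookshelf. B is a spool. The spool is on the floor beside the bookshelf on its +x side. The gap between the spool and the bookshelf is 160 mm.

The spool's nearest face is 160 mm from the bookshelf's +x face.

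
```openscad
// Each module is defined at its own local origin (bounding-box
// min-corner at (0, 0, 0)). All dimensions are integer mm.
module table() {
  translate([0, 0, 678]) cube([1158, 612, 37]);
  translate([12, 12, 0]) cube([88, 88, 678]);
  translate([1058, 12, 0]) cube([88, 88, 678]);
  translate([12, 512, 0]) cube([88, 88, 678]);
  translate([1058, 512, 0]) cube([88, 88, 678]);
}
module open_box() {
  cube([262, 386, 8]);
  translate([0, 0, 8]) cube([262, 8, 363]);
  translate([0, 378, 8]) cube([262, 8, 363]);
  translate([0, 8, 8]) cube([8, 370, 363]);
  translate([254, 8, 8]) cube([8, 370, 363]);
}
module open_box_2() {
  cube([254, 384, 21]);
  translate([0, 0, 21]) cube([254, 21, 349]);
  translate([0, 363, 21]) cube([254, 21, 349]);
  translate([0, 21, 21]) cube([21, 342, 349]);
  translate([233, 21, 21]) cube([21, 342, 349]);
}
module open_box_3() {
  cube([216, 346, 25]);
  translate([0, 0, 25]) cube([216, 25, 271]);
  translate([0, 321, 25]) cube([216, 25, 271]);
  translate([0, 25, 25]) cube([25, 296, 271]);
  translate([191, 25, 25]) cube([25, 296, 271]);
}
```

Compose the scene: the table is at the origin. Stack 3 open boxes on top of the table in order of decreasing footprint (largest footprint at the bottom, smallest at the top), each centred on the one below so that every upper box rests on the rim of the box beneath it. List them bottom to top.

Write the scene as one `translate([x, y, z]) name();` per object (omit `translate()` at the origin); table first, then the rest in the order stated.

table();
translate([448, 113, 715]) open_box();
translate([452, 114, 1086]) open_box_2();
translate([471, 133, 1456]) open_box_3();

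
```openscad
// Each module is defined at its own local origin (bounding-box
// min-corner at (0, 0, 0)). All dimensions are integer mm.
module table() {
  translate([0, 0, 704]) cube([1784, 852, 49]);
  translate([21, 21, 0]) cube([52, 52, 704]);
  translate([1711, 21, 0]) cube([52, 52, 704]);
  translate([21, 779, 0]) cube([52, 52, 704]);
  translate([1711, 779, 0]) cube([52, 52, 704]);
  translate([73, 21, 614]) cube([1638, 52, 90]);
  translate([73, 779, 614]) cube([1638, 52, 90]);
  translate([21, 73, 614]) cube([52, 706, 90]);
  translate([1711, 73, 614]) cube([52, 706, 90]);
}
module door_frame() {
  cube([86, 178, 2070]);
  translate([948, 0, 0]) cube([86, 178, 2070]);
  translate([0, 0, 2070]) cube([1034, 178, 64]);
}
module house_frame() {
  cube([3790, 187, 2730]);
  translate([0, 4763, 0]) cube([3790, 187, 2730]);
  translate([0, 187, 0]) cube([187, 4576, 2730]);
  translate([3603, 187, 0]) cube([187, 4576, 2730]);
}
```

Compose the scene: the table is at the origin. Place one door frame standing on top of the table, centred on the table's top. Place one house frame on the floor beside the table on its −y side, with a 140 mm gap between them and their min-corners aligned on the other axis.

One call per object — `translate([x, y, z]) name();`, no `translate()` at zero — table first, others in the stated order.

table();
translate([375, 337, 753]) door_frame();
translate([0, -5090, 0]) house_frame();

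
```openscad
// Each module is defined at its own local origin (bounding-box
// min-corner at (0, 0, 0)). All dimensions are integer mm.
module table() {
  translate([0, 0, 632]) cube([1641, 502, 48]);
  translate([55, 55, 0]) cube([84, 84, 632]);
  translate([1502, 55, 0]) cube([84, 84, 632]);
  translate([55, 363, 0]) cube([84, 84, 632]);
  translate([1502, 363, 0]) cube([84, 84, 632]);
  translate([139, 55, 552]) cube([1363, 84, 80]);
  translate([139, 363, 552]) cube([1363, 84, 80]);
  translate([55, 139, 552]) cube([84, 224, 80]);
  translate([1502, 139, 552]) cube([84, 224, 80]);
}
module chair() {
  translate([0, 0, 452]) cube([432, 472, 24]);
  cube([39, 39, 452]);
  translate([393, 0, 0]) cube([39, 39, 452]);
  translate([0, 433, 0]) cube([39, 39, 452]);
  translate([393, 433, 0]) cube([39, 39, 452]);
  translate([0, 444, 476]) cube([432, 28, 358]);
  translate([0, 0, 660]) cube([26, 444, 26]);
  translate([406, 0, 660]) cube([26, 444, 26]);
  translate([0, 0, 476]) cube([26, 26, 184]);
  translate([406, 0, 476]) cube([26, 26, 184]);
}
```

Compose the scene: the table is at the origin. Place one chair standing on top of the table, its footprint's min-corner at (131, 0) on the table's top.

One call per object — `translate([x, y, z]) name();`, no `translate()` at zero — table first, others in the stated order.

table();
translate([131, 0, 680]) chair();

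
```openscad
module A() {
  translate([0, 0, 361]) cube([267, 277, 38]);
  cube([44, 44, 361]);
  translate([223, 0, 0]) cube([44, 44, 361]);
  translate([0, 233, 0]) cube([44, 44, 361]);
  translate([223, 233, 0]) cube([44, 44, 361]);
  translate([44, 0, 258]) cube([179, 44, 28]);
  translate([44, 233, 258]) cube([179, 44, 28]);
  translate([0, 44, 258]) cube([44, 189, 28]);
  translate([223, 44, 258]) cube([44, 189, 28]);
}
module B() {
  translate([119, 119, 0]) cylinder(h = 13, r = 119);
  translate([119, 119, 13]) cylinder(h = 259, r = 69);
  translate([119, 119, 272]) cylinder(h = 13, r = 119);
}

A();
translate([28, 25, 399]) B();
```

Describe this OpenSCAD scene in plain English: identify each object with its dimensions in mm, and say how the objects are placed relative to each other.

A is a simple wooden stool: a rectangular seat 267 mm (x) by 277 mm (y), 38 mm thick, top face at z = 399 mm, on four square legs, each 44×44 mm in cross-section. The legs rest on z = 0, each flush with a corner of the seat. Four stretchers, 44 mm wide and 28 mm tall, connect adjacent legs with their undersides at z = 258 mm, each running between the inner faces of the legs it joins and aligned with the legs' outer faces on the other axis.

B is a spool: two coaxial disc flanges of radius 119 mm and thickness 13 mm, joined by a core cylinder of radius 69 mm and height 259 mm. The lower flange rests on z = 0 and the three cylinders share a vertical axis.

The spool is on top of the stool.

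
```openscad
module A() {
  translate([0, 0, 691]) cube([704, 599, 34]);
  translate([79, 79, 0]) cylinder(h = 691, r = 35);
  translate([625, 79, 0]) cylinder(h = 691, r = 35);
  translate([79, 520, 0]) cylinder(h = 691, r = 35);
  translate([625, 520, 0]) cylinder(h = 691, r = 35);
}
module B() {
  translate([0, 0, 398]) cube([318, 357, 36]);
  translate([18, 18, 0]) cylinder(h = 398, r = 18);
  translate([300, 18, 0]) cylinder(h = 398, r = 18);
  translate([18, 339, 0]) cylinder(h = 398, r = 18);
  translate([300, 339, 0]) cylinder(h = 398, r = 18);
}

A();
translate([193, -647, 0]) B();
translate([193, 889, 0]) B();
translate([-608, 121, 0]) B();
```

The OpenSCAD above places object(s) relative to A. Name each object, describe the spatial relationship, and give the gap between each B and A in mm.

A is a table. B is a stool. Three stools sit around the table at the −y, +y, −x sides. The gap between each stool and the table is 290 mm.

Each stool's nearest face is 290 mm from the table's bounding box.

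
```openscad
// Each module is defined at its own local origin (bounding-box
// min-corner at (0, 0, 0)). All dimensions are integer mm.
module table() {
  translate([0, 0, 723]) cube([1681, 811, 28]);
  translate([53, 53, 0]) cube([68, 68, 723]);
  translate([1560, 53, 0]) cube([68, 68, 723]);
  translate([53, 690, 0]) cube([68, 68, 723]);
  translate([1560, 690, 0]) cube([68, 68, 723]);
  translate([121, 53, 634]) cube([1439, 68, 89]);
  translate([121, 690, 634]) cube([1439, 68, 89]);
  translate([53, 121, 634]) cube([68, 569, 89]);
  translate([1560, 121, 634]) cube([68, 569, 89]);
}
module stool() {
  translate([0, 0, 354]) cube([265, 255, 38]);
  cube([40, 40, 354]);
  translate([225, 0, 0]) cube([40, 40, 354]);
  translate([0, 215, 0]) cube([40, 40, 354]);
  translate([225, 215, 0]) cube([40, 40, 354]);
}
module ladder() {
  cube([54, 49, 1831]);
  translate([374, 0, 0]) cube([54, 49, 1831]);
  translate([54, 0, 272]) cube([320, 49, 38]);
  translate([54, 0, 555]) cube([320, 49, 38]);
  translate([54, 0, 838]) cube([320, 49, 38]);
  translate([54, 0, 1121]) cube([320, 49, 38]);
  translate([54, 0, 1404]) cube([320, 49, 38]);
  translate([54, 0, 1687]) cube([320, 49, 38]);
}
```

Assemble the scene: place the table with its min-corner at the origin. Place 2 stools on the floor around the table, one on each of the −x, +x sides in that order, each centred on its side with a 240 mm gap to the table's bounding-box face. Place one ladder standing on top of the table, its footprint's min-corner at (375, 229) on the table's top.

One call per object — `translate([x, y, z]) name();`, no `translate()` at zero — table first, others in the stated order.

table();
translate([-505, 278, 0]) stool();
translate([1921, 278, 0]) stool();
translate([375, 229, 751]) ladder();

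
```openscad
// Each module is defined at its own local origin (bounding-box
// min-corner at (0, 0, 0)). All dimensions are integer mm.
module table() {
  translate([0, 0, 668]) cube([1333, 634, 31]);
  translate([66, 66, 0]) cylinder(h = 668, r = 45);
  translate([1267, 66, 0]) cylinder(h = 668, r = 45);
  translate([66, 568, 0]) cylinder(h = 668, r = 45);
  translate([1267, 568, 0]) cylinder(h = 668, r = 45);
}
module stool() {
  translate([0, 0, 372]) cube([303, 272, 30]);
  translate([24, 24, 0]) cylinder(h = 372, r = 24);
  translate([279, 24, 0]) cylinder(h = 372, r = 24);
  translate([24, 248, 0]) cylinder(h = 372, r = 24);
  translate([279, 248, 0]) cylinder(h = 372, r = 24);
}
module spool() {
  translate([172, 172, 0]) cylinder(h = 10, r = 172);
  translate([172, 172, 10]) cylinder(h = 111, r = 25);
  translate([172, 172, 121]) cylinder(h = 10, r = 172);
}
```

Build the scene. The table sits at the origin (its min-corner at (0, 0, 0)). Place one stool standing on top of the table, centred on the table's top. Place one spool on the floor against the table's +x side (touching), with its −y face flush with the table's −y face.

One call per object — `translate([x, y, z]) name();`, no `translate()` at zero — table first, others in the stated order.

table();
translate([515, 181, 699]) stool();
translate([1333, 0, 0]) spool();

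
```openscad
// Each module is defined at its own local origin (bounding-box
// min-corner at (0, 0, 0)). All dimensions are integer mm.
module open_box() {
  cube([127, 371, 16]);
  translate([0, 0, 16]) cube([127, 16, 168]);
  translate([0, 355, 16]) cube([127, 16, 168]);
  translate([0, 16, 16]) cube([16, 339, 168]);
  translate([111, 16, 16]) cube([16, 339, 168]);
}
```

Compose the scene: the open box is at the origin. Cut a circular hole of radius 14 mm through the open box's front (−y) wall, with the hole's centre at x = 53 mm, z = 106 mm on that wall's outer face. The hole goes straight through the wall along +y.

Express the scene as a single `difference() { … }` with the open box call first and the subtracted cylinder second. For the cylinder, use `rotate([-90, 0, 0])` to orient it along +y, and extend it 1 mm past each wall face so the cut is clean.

difference() {
  open_box();
  translate([53, -1, 106]) rotate([-90, 0, 0]) cylinder(h = 18, r = 14);
}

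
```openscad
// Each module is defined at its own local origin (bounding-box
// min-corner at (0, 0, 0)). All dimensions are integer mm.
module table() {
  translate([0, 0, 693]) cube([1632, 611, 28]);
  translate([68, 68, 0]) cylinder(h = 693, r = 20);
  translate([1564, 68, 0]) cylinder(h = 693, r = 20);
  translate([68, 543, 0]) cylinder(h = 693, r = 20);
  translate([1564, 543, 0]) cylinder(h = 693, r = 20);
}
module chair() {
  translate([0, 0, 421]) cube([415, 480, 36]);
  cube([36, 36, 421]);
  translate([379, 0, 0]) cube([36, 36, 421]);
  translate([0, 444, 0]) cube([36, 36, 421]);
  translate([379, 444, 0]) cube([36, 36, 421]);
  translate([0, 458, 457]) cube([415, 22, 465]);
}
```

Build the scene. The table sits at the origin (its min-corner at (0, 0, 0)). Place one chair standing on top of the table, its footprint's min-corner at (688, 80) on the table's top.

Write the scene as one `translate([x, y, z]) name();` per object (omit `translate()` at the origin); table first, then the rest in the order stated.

table();
translate([688, 80, 721]) chair();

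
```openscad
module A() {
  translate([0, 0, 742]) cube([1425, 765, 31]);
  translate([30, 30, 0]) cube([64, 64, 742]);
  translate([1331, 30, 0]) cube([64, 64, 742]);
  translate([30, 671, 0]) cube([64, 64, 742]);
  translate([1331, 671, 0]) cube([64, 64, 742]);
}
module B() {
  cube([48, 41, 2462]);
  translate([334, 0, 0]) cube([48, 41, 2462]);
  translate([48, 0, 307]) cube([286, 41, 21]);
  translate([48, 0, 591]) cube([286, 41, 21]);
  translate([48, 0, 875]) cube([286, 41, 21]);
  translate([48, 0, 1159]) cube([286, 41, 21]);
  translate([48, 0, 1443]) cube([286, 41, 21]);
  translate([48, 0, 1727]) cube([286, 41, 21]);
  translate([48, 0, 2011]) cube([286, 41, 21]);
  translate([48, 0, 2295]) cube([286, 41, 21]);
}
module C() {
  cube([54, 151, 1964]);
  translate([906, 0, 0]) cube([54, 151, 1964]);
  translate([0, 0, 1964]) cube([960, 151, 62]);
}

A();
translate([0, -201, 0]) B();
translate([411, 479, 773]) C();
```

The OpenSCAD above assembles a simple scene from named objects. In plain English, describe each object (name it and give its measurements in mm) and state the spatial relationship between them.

A is a table: top 1425 mm (x) × 765 mm (y), 31 mm thick, upper face at z = 773 mm, on four 64×64 mm square legs, each inset 30 mm from the nearest pair of top edges, running from z = 0 to the bottom of the top.

B is a wooden ladder with two side rails of 48×41 mm section and 2462 mm height, set 382 mm apart overall. Between them run 8 rectangular rungs (41 mm deep, 21 mm thick), front faces flush with the rails' −y face. The bottom of the first rung is 307 mm above the floor and each subsequent rung is 284 mm higher than the one below.

C is a door frame. The clear opening is 852 mm wide and 1964 mm high. Two 54 mm wide jambs, 151 mm deep, stand either side of the opening from the floor to the top of the opening. A 62 mm thick head sits across the top of both jambs, spanning the full outside width of the frame.

The ladder is on the floor beside the table on its −y side. The door frame is on top of the table.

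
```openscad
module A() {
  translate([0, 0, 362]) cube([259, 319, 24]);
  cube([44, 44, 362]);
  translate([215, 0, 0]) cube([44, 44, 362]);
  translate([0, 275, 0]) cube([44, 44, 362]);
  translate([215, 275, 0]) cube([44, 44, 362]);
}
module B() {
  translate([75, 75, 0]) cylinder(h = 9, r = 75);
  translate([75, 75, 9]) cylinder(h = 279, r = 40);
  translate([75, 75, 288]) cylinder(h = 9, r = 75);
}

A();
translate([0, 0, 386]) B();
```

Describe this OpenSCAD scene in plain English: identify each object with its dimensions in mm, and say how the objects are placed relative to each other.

A is a four-legged stool. The seat is a 259×319×24 mm slab whose top surface is at z = 386 mm; four square legs, each 44×44 mm in cross-section, run from the floor (z = 0) to the underside of the seat, each flush with a corner of the seat.

B is a spool: two coaxial disc flanges of radius 75 mm and thickness 9 mm, joined by a core cylinder of radius 40 mm and height 279 mm. The lower flange rests on z = 0 and the three cylinders share a vertical axis.

The spool is on top of the stool.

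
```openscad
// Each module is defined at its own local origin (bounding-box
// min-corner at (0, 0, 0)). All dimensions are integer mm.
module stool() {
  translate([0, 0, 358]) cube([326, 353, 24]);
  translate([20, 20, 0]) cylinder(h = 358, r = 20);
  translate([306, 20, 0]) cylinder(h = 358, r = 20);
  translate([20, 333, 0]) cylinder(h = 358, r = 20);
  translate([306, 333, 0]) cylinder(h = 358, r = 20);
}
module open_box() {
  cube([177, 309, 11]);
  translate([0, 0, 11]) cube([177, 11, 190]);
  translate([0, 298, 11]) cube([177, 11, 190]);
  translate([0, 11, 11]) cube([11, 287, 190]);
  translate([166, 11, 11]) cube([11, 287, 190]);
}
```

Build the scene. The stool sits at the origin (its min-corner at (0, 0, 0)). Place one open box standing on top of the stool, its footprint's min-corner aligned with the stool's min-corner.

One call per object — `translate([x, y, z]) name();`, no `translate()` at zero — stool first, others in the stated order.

stool();
translate([0, 0, 382]) open_box();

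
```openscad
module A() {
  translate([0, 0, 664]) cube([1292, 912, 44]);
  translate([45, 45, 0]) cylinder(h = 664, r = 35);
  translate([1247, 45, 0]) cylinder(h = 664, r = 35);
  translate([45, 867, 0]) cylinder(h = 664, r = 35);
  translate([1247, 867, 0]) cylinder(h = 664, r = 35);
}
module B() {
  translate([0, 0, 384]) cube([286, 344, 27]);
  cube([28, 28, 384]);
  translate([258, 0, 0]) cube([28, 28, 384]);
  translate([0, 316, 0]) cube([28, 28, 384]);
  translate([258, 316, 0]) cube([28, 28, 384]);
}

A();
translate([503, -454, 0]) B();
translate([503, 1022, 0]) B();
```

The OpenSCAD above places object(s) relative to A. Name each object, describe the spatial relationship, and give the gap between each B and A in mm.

Each stool's nearest face is 110 mm from the table's bounding box.

A is a table. B is a stool. Two stools sit around the table at the −y, +y sides. The gap between each stool and the table is 110 mm.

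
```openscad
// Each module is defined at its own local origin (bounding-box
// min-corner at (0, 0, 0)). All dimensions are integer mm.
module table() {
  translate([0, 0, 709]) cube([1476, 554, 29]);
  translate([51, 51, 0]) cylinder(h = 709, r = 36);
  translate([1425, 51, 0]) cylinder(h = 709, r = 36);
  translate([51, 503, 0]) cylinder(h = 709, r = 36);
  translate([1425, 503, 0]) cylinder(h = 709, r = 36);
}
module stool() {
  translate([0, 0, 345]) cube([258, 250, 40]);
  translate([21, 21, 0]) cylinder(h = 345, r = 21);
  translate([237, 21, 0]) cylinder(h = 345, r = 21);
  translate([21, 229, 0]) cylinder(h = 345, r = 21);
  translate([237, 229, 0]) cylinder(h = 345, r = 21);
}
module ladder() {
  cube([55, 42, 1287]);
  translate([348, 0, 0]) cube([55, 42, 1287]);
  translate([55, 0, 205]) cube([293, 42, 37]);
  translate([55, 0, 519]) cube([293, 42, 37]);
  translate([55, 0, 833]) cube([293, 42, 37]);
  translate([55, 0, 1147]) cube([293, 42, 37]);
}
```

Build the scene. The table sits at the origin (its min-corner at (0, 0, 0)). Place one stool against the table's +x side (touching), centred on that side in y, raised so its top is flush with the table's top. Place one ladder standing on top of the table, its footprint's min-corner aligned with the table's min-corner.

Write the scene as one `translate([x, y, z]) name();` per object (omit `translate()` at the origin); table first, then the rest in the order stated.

table();
translate([1476, 152, 353]) stool();
translate([0, 0, 738]) ladder();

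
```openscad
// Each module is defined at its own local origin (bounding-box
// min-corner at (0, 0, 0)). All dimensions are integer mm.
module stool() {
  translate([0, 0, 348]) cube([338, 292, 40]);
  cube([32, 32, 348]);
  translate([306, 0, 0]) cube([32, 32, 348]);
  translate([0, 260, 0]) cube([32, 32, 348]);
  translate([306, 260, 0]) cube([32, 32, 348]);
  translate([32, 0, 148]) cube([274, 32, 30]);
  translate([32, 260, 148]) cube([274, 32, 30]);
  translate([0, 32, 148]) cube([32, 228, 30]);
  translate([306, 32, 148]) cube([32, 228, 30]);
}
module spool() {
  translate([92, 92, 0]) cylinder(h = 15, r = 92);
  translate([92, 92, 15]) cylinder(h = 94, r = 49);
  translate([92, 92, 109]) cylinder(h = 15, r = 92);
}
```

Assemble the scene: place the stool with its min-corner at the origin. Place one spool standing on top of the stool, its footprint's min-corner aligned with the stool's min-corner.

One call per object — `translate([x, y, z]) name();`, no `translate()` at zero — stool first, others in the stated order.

stool();
translate([0, 0, 388]) spool();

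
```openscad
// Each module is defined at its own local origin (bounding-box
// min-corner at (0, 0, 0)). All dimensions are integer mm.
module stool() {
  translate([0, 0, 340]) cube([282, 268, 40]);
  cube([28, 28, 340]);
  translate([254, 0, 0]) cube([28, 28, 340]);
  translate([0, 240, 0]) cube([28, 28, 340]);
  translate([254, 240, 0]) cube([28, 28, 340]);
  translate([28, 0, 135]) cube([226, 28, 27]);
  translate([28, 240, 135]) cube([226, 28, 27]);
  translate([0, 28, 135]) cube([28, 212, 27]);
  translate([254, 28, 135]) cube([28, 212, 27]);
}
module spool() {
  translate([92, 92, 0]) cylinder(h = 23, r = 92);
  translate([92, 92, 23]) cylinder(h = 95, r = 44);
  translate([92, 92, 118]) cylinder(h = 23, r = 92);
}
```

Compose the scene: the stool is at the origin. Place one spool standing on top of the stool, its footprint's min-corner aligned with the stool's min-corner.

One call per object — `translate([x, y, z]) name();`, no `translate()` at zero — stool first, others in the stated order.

stool();
translate([0, 0, 380]) spool();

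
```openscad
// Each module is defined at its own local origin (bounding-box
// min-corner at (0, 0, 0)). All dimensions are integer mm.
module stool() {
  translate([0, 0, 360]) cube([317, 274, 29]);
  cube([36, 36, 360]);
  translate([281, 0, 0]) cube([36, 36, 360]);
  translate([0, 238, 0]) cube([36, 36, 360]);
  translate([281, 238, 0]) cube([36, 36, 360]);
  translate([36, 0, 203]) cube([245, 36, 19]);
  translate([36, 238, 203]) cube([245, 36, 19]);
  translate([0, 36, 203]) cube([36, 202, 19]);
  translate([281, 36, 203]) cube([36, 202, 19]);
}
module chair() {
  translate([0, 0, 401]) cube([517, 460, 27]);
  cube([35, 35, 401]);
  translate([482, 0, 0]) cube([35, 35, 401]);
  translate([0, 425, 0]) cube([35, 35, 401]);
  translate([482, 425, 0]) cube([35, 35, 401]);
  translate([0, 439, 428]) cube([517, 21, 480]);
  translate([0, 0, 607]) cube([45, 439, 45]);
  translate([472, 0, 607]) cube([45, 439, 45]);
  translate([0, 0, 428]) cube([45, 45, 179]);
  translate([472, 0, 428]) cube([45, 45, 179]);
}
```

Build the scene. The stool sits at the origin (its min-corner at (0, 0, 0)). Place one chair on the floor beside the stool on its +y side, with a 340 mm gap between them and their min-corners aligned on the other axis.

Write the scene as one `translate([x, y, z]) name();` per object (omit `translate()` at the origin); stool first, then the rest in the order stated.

stool();
translate([0, 614, 0]) chair();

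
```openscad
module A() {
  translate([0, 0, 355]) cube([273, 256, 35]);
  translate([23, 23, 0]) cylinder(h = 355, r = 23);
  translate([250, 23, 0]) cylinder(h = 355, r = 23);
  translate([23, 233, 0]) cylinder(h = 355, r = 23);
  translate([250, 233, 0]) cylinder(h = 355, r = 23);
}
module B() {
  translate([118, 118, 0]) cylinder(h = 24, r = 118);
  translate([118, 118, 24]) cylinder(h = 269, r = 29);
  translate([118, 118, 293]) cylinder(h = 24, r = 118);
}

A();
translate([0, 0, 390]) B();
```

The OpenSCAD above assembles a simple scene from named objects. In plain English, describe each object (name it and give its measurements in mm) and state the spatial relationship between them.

A is a simple wooden stool: a rectangular seat 273 mm (x) by 256 mm (y), 35 mm thick, top face at z = 390 mm, on four round legs, each 46 mm in diameter. The legs rest on z = 0, each leg's axis is inset half a diameter from the nearest pair of seat edges (so the leg's bounding box is flush with the corner).

B is a spool: two coaxial disc flanges of radius 118 mm and thickness 24 mm, joined by a core cylinder of radius 29 mm and height 269 mm. The lower flange rests on z = 0 and the three cylinders share a vertical axis.

The spool is on top of the stool.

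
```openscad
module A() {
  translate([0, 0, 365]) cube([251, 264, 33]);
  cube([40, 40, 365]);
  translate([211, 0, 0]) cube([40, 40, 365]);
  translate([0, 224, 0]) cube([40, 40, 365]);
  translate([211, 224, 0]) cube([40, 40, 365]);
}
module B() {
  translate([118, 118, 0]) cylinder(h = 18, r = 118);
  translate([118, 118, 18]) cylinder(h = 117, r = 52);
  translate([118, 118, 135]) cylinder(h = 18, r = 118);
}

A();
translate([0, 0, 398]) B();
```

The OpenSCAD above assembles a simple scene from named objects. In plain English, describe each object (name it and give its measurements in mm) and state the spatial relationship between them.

A is a four-legged stool. The seat is 251×264 mm, 33 mm thick, top at z = 398 mm. It stands on four square legs, each 40×40 mm in cross-section, from z = 0 to the seat underside, each flush with a corner of the seat.

B is a spool: two coaxial disc flanges of radius 118 mm and thickness 18 mm, joined by a core cylinder of radius 52 mm and height 117 mm. The lower flange rests on z = 0 and the three cylinders share a vertical axis.

The spool is on top of the stool.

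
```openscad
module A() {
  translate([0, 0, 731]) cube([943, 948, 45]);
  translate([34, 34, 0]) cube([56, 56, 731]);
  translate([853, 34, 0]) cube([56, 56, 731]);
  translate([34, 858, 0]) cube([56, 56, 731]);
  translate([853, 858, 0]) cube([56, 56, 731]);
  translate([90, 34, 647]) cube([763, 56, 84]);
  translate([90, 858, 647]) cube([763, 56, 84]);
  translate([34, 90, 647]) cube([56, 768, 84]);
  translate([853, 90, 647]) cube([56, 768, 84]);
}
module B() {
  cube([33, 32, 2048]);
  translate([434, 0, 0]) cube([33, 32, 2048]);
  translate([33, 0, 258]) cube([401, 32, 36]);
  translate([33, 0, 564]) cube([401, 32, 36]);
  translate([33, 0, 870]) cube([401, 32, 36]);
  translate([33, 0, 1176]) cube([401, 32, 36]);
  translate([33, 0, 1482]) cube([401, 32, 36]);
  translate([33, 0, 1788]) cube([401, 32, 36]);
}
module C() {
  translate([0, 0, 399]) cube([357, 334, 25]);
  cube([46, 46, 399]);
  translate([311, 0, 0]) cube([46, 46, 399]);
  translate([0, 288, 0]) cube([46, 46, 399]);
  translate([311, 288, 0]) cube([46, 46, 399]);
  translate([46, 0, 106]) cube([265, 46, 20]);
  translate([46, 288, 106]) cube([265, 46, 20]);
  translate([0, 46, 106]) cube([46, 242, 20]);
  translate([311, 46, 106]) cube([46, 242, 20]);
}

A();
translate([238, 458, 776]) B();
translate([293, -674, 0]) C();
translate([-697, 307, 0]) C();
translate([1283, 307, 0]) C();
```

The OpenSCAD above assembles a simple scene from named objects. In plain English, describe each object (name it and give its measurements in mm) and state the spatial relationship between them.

A is a rectangular dining table. The top is 943×948×45 mm with its upper surface at z = 776 mm. It stands on four 56×56 mm square legs, each inset 34 mm from the nearest pair of top edges, running from the floor to the underside of the top. Four apron rails, 56 mm thick and 84 mm tall, run between adjacent legs with their top edges flush with the underside of the top and their outer faces flush with the legs' outer faces.

B is a straight ladder. Two 33×32 mm vertical rails, 2048 mm tall, stand 467 mm apart (outside-to-outside) with their front faces coplanar on the −y side. 6 rungs, each 32 mm deep and 36 mm tall, span between the inner faces of the rails, front faces flush with the rails. The lowest rung's underside is at z = 258 mm and rungs are spaced 306 mm apart (underside to underside).

C is a four-legged stool. The seat is a 357×334×25 mm slab whose top surface is at z = 424 mm; four square legs, each 46×46 mm in cross-section, run from the floor (z = 0) to the underside of the seat, each flush with a corner of the seat. Four stretchers, 46 mm wide and 20 mm tall, connect adjacent legs with their undersides at z = 106 mm, each running between the inner faces of the legs it joins and aligned with the legs' outer faces on the other axis.

The ladder is on top of the table, centred. Three stools sit around the table at the −y, −x, +x sides.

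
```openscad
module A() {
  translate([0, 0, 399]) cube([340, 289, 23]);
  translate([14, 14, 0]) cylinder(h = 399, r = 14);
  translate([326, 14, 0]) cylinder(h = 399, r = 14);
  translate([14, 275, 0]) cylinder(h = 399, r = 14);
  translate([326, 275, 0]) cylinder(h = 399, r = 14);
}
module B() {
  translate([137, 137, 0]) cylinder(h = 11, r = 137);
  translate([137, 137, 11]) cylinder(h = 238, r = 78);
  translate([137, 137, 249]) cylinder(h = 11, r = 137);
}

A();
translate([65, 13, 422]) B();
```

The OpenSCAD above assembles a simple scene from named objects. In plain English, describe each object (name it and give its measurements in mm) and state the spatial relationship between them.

A is a four-legged stool. The seat is a 340×289×23 mm slab whose top surface is at z = 422 mm; four round legs, each 28 mm in diameter, run from the floor (z = 0) to the underside of the seat, each leg's axis is inset half a diameter from the nearest pair of seat edges (so the leg's bounding box is flush with the corner).

B is a spool: two coaxial disc flanges of radius 137 mm and thickness 11 mm, joined by a core cylinder of radius 78 mm and height 238 mm. The lower flange rests on z = 0 and the three cylinders share a vertical axis.

The spool is on top of the stool.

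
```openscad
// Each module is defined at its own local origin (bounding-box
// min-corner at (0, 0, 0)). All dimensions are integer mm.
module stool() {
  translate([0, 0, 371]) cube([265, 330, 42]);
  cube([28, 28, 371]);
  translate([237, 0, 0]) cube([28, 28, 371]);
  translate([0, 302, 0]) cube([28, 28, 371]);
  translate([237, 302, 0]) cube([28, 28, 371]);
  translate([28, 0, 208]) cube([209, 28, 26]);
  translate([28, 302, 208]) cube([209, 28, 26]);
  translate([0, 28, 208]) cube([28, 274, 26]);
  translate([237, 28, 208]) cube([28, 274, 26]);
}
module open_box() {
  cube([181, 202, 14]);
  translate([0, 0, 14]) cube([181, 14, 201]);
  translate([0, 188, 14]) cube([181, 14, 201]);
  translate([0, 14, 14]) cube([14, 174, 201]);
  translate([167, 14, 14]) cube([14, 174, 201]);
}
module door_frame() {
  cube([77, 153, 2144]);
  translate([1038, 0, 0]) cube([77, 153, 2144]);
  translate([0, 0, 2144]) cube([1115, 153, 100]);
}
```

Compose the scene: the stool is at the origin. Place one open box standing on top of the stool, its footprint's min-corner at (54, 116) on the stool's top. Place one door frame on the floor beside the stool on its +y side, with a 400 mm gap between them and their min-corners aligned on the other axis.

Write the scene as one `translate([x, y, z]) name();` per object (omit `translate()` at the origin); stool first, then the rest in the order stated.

stool();
translate([54, 116, 413]) open_box();
translate([0, 730, 0]) door_frame();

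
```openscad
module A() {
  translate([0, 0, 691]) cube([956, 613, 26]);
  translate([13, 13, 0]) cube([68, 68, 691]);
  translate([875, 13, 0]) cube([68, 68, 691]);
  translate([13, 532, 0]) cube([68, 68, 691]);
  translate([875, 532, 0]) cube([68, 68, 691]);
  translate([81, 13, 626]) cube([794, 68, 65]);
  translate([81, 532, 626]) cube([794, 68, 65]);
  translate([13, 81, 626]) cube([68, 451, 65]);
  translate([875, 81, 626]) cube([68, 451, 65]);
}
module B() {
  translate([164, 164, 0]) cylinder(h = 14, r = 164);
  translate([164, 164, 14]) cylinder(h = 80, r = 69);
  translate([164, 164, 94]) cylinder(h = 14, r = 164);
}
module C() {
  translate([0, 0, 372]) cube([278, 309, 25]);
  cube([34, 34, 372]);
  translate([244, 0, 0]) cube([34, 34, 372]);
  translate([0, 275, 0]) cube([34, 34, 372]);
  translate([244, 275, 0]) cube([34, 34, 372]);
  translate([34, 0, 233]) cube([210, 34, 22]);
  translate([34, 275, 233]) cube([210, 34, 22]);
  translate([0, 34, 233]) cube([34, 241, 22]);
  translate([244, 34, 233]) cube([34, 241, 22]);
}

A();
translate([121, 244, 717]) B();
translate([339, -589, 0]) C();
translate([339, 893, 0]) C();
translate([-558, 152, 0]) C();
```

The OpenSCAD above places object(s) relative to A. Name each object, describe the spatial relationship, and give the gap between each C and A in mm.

A is a table. B is a spool. C is a stool. The spool is on top of the table. Three stools sit around the table at the −y, +y, −x sides. The gap between each stool and the table is 280 mm.

Each stool's nearest face is 280 mm from the table's bounding box.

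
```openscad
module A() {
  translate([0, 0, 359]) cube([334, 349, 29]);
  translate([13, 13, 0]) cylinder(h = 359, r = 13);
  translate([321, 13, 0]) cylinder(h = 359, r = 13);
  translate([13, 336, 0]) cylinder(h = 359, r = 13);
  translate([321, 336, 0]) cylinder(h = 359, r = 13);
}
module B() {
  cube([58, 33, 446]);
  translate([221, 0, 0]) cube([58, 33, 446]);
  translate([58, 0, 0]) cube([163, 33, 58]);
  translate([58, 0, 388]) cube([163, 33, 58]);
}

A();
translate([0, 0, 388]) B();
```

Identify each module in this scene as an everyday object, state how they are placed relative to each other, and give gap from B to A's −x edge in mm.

A is a stool. B is a picture frame. The picture frame is on top of the stool. The gap from the picture frame to the stool's −x edge is 0 mm.

The picture frame's min-x is at 0; the stool's min-x is 0; gap = 0 mm.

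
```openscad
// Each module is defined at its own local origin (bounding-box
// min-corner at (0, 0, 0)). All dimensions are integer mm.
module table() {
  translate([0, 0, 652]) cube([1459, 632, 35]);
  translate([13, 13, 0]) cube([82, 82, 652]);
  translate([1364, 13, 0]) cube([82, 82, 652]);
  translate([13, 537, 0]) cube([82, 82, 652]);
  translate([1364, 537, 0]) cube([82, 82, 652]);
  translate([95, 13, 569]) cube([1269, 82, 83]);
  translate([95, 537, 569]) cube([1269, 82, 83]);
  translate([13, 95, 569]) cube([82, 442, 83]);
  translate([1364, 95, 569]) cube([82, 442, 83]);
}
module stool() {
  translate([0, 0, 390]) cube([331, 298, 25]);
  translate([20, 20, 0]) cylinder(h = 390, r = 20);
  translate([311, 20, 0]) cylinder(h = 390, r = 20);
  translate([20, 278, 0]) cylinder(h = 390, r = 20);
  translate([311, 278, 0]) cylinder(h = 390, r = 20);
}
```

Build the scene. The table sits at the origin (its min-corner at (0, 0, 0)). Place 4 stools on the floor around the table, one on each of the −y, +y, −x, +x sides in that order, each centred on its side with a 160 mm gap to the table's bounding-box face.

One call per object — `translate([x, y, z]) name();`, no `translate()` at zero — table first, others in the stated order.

table();
translate([564, -458, 0]) stool();
translate([564, 792, 0]) stool();
translate([-491, 167, 0]) stool();
translate([1619, 167, 0]) stool();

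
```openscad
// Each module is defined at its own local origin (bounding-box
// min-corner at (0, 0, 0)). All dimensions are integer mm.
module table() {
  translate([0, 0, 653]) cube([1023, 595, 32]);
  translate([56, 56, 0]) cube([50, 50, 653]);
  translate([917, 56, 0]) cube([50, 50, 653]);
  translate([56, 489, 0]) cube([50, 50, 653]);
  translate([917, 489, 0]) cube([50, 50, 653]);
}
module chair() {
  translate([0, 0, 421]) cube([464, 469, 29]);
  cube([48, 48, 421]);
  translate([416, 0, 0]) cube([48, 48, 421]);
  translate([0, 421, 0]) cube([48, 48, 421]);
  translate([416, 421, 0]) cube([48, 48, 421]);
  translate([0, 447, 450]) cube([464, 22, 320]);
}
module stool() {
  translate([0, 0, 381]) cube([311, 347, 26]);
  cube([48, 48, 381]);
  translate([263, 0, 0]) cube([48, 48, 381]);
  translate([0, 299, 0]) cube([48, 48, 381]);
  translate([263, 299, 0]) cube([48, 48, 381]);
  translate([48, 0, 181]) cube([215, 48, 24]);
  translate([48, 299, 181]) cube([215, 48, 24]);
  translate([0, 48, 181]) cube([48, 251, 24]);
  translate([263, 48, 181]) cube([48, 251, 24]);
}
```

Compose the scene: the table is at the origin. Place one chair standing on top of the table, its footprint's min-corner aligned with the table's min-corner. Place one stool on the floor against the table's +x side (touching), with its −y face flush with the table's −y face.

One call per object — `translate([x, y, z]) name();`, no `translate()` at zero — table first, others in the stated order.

table();
translate([0, 0, 685]) chair();
translate([1023, 0, 0]) stool();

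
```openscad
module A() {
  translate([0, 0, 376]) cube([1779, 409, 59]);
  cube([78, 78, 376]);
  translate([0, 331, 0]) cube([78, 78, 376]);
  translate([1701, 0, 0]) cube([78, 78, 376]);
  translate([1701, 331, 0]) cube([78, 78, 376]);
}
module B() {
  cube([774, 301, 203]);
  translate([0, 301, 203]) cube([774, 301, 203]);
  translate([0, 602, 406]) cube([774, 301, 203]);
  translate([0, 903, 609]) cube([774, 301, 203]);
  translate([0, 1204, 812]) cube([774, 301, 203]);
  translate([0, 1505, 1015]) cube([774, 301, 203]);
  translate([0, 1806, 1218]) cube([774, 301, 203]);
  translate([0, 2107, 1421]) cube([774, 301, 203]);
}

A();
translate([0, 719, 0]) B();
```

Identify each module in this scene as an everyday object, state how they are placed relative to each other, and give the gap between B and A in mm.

A is a bench. B is a staircase. The staircase is on the floor beside the bench on its +y side. The gap between the staircase and the bench is 310 mm.

The staircase's nearest face is 310 mm from the bench's +y face.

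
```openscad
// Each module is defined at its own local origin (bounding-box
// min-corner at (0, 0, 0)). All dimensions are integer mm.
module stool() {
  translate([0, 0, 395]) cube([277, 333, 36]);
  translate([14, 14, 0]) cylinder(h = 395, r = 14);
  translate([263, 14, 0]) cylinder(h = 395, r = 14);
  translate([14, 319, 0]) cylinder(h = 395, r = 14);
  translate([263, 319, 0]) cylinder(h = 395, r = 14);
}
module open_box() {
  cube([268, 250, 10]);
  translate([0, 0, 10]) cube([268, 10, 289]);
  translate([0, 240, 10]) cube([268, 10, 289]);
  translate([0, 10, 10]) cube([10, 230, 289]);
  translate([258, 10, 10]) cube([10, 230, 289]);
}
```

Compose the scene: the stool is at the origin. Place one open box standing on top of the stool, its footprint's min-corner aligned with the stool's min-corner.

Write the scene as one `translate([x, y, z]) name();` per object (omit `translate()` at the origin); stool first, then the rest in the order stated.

stool();
translate([0, 0, 431]) open_box();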